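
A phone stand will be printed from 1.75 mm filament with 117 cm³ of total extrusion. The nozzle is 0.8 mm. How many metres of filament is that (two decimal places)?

48.64 m

Cross-section of 1.75 mm filament: π·(1.75/2)² = 2.4053 mm².
Length = 117 cm³ / 2.4053 mm² = 117000 / 2.4053 = 48642.58 mm = 48.64 m.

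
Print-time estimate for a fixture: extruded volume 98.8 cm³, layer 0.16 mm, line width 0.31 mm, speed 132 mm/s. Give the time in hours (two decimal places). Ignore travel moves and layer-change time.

4.19 hours

Extrusion cross-section = 0.16 × 0.31 = 0.0496 mm².
Toolpath length = 98.8 cm³ / 0.0496 mm² = 98800 / 0.0496 = 1991935.5 mm.
Print-move time: 1991935.5 / 132 → 15090.4 s.
15090.4 s = 4.19 hours.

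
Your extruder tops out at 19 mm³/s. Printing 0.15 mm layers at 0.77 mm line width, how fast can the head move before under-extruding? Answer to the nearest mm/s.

165 mm/s

Extrusion cross-section = 0.15 × 0.77, so 0.1155 mm².
Max speed = 19 / 0.1155 = 164.50 ≈ 165 mm/s.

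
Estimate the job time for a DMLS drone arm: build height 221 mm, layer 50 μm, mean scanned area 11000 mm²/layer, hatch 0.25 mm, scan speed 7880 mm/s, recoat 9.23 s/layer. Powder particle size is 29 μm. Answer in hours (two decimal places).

Number of layers: 221 / 0.05 → 4420 (rounded up).
Hatch length per layer = 11000 / 0.25 = 44000 mm.
Laser time per layer: 44000 / 7880 → 5.5838 s.
Time per layer: 5.5838 + 9.23 → 14.8138 s.
Total: 4420 × 14.8138 s = 65476.996 s → 18.19 hours.

18.19 hours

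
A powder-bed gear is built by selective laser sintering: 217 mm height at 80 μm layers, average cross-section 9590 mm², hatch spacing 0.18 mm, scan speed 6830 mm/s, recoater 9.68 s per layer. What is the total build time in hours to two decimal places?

13.17 hours

Layer count = ceil(217 / 0.08) = 2713.
Scan path per layer = 9590 / 0.18, so 53277.8 mm.
Scan time per layer = 53277.8 / 6830, so 7.8006 s.
Per-layer time = 7.8006 + 9.68, so 17.4806 s.
Total: 2713 × 17.4806 s = 47424.8678 s → 13.17 hours.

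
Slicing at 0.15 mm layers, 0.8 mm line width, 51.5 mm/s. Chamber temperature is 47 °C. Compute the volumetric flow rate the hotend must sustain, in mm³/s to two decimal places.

A = 0.15 × 0.8 = 0.12 mm².
Volumetric flow = 51.5 × 0.12 = 6.18 mm³/s.

6.18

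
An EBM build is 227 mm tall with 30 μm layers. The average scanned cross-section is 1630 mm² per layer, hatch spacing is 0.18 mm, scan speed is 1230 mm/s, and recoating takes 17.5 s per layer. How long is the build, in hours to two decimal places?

52.26 hours

Layer count = ceil(227 / 0.03) = 7567.
Per-layer scan distance = 1630 / 0.18 = 9055.6 mm.
Scan time per layer = 9055.6 / 1230, so 7.3623 s.
Per-layer time = 7.3623 + 17.5 = 24.8623 s.
Total: 7567 × 24.8623 s = 188133.0241 s → 52.26 hours.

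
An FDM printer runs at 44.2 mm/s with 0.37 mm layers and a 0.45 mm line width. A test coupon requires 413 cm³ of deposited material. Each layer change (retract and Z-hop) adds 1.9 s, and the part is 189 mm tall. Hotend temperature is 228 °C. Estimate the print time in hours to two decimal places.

15.86 hours

Bead cross-section = 0.37 × 0.45 = 0.1665 mm².
Total extruded path = 413000/0.1665 = 2480480.5 mm.
Print-move time: 2480480.5 / 44.2 → 56119.5 s.
Number of layers: 189 / 0.37 → 511 (rounded up).
Z-hop total = 511 × 1.9 = 970.9 s.
Total = 56119.5 + 970.9 = 57090.4 s = 15.86 hours.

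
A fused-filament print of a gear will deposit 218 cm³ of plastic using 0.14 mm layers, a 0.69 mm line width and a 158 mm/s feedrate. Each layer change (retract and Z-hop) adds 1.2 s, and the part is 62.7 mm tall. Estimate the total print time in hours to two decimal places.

Bead cross-section = 0.14 × 0.69, so 0.0966 mm².
Path length: 218000 mm³ / 0.0966 mm² → 2256728.8 mm.
Extrusion time = 2256728.8 / 158, so 14283.1 s.
Layers = ⌈62.7/0.14⌉ = 448.
Non-print overhead = 448 × 1.2 = 537.6 s.
Altogether 14283.1 + 537.6 = 14820.7 s, i.e. 4.12 hours.

4.12 hours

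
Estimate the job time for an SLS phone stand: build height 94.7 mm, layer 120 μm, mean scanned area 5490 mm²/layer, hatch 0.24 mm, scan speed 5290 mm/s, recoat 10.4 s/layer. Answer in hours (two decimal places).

3.23 hours

Number of layers: 94.7 / 0.12 → 790 (rounded up).
Per-layer scan distance: 5490 / 0.24 → 22875 mm.
Scan time per layer = 22875 / 5290 = 4.3242 s.
Layer cycle: 4.3242 + 10.4 → 14.7242 s.
Build time = 790 × 14.7242 = 11632.118 s = 3.23 hours.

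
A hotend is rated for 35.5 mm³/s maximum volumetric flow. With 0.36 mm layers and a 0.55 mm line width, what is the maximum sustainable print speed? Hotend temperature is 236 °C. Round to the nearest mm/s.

179 mm/s

A: 0.36 × 0.55 → 0.198 mm².
Max speed = 35.5 / 0.198 = 179.29 ≈ 179 mm/s.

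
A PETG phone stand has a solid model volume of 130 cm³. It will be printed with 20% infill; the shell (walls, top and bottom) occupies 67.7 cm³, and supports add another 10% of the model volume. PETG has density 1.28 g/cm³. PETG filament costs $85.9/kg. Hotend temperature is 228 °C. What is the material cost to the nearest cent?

Volume inside the shell = 130 − 67.7, so 62.3 cm³.
Deposited infill: 0.20 × 62.3 → 12.46 cm³.
Support = 0.10 × 130 = 13 cm³.
Deposited volume = 67.7 + 12.46 + 13 = 93.16 cm³.
Mass = 93.16 × 1.28, so 119.2448 g.
Cost = 119.2448 g / 1000 × $85.9/kg = $10.24.

$10.24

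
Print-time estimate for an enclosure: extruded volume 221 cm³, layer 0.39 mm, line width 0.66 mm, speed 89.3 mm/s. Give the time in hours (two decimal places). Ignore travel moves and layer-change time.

Extrusion cross-section = 0.39 × 0.66 = 0.2574 mm².
Toolpath length = 221 cm³ / 0.2574 mm² = 221000 / 0.2574 = 858585.9 mm.
Print-move time = 858585.9 / 89.3 = 9614.6 s.
In the requested units: 9614.6 s = 2.67 hours.

2.67 hours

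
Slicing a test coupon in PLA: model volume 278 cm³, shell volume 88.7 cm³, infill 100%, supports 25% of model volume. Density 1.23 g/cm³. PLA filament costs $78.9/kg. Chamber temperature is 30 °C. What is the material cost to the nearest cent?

Volume inside the shell: 278 − 88.7 → 189.3 cm³.
Infill volume: 1.00 × 189.3 → 189.3 cm³.
Support = 0.25 × 278, so 69.5 cm³.
Total printed volume = 88.7 + 189.3 + 69.5 = 347.5 cm³.
Mass = 347.5 × 1.23, so 427.425 g.
Cost = 427.425 g / 1000 × $78.9/kg = $33.72.

$33.72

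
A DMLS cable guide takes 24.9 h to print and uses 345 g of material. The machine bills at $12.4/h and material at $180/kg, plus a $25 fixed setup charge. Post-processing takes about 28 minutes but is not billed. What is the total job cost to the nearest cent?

$395.86

Time charge: 12.4 × 24.9 → $308.76.
Material charge: 180 × 345/1000 → $62.10.
Adding setup: 308.76 + 62.10 + 25 → $395.86.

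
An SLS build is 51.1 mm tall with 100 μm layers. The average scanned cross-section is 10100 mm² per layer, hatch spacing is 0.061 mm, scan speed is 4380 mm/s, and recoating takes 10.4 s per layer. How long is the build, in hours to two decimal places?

6.84 hours

Number of layers: 51.1 / 0.1 → 511 (rounded up).
Hatch length per layer = 10100 / 0.061 = 165573.8 mm.
Per-layer scan time = 165573.8 / 4380, so 37.8022 s.
Time per layer = 37.8022 + 10.4 = 48.2022 s.
511 layers × 48.2022 s/layer = 24631.3242 s, i.e. 6.84 hours.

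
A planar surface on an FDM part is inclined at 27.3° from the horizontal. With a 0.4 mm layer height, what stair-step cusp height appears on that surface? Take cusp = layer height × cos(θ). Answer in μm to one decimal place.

355.4 μm

cos(27.3°) = 0.8886, so cusp = 0.4 × 0.8886 = 0.35544 mm → 355.4 μm.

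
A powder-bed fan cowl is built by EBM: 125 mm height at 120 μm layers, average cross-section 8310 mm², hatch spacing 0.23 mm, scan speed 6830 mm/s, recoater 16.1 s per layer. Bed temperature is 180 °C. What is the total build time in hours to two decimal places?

Number of layers: 125 / 0.12 → 1042 (rounded up).
Scan path per layer = 8310 / 0.23, so 36130.4 mm.
Scan time per layer = 36130.4 / 6830 = 5.29 s.
Layer cycle: 5.29 + 16.1 → 21.39 s.
Total: 1042 × 21.39 s = 22288.38 s → 6.19 hours.

6.19 hours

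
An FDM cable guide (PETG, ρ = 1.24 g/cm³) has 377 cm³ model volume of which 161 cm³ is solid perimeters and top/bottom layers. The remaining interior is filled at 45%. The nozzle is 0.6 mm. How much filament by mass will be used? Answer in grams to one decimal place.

320.2 g

Infill region: 377 − 161 → 216 cm³.
Deposited infill = 0.45 × 216, so 97.2 cm³.
Total printed volume = 161 + 97.2 = 258.2 cm³.
Mass = 258.2 × 1.24, so 320.168 g.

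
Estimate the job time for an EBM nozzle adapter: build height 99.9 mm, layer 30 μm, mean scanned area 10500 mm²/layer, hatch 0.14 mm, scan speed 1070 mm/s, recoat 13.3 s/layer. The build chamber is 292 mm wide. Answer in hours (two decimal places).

77.14 hours

Layer count = ceil(99.9 / 0.03) = 3330.
Scan path per layer: 10500 / 0.14 → 75000 mm.
Per-layer scan time = 75000 / 1070, so 70.0935 s.
Time per layer = 70.0935 + 13.3, so 83.3935 s.
3330 layers × 83.3935 s/layer = 277700.355 s, i.e. 77.14 hours.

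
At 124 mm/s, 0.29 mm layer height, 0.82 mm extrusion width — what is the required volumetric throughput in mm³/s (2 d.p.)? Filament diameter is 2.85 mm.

29.49

Extrusion cross-section: 0.29 × 0.82 → 0.2378 mm².
Q = v·A = 124 × 0.2378 = 29.49 mm³/s.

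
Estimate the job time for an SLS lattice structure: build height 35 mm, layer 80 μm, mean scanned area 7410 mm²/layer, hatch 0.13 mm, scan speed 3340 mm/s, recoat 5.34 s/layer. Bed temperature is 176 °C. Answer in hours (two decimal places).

2.73 hours

Layers = ⌈35/0.08⌉ = 438.
Scan path per layer = 7410 / 0.13, so 57000 mm.
Laser time per layer: 57000 / 3340 → 17.0659 s.
Time per layer: 17.0659 + 5.34 → 22.4059 s.
Total: 438 × 22.4059 s = 9813.7842 s → 2.73 hours.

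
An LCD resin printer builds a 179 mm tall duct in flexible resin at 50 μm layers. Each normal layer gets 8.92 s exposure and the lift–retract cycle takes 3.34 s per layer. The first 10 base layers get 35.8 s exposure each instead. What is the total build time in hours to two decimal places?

12.27 hours

Number of layers: 179 / 0.05 → 3580 (rounded up).
Bottom layers: 10 × (35.8 + 3.34) → 391.4 s.
Regular layers = 3570 × (8.92 + 3.34) = 43768.2 s.
Sum: 391.4 + 43768.2 = 44159.6 s → 12.27 hours.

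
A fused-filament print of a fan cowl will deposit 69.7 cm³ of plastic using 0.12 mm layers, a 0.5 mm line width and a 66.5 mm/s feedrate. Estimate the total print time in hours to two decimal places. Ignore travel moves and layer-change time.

Extrusion cross-section = 0.12 × 0.5 = 0.06 mm².
Total extruded path = 69700/0.06 = 1161666.7 mm.
Time extruding: 1161666.7 / 66.5 → 17468.7 s.
In the requested units: 17468.7 s = 4.85 hours.

4.85 hours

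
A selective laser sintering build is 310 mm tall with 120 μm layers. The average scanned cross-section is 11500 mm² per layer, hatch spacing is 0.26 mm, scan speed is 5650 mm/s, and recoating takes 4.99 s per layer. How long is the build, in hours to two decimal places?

Layer count = ceil(310 / 0.12) = 2584.
Per-layer scan distance = 11500 / 0.26, so 44230.8 mm.
Scan time per layer = 44230.8 / 5650, so 7.8285 s.
Time per layer: 7.8285 + 4.99 → 12.8185 s.
Build time = 2584 × 12.8185 = 33123.004 s = 9.20 hours.

9.20 hours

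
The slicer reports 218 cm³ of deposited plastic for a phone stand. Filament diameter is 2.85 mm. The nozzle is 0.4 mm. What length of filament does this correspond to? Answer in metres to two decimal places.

Cross-section of 2.85 mm filament: π·(2.85/2)² = 6.3794 mm².
Length = 218 cm³ / 6.3794 mm² = 218000 / 6.3794 = 34172.49 mm = 34.17 m.

34.17 m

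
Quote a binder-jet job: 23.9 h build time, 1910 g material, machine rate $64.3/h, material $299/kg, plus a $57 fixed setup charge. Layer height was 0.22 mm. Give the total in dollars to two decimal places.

Time charge = 64.3 × 23.9, so $1536.77.
Material cost = 299 × 1910/1000 = $571.09.
Total = 1536.77 + 571.09 + 57 = $2164.86.

$2164.86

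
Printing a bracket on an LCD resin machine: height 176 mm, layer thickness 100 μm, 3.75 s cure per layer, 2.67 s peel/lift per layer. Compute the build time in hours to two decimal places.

3.14 hours

Number of layers: 176 / 0.1 → 1760 (rounded up).
Each layer takes: 3.75 + 2.67 → 6.42 s.
Total = 1760 × 6.42 = 11299.2 s = 3.14 hours.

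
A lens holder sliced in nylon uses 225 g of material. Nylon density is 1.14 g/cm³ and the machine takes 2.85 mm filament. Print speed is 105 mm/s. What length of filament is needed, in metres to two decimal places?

30.94 m

Volume = 225 g / 1.14 g·cm⁻³ = 197.3684 cm³ = 197368.4 mm³.
Cross-section of 2.85 mm filament: π·(2.85/2)² = 6.3794 mm².
Length = 197368.4 / 6.3794 = 30938.4 mm = 30.94 m.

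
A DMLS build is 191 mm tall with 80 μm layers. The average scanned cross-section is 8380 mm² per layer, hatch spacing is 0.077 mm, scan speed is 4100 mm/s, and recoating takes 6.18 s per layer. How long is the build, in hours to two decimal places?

21.71 hours

Layers = ⌈191/0.08⌉ = 2388.
Scan path per layer: 8380 / 0.077 → 108831.2 mm.
Laser time per layer = 108831.2 / 4100, so 26.5442 s.
Per-layer time = 26.5442 + 6.18 = 32.7242 s.
Build time = 2388 × 32.7242 = 78145.3896 s = 21.71 hours.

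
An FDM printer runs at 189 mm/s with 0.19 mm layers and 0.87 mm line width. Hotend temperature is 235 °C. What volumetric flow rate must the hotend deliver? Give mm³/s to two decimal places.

31.24

A = 0.19 × 0.87 = 0.1653 mm².
Volumetric flow = 189 × 0.1653 = 31.24 mm³/s.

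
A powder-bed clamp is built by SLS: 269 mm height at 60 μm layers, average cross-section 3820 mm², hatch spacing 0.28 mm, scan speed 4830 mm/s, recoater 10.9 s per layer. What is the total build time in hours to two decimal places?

Number of layers: 269 / 0.06 → 4484 (rounded up).
Scan path per layer: 3820 / 0.28 → 13642.9 mm.
Per-layer scan time: 13642.9 / 4830 → 2.8246 s.
Time per layer: 2.8246 + 10.9 → 13.7246 s.
4484 layers × 13.7246 s/layer = 61541.1064 s, i.e. 17.09 hours.

17.09 hours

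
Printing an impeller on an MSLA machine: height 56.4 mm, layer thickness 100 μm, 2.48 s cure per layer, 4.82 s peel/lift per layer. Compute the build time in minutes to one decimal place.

68.6 minutes

Layer count = ceil(56.4 / 0.1) = 564.
Per-layer time = 2.48 + 4.82, so 7.3 s.
Build time: 564 × 7.3 s = 4117.2 s, i.e. 68.6 minutes.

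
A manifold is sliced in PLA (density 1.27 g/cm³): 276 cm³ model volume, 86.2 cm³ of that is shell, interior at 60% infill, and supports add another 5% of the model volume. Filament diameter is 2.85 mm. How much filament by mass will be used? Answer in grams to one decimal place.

271.6 g

Volume inside the shell = 276 − 86.2 = 189.8 cm³.
Infill deposited: 0.60 × 189.8 → 113.88 cm³.
Support: 0.05 × 276 → 13.8 cm³.
Total printed volume: 86.2 + 113.88 + 13.8 → 213.88 cm³.
Mass: 213.88 × 1.27 → 271.6276 g.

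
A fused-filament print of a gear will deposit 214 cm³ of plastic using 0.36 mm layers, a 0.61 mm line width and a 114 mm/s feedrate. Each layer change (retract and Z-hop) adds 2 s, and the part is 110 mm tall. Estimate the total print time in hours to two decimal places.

2.54 hours

Line area: 0.36 × 0.61 → 0.2196 mm².
Toolpath length = 214 cm³ / 0.2196 mm² = 214000 / 0.2196 = 974499.1 mm.
Time extruding = 974499.1 / 114 = 8548.2 s.
Layer count = ceil(110 / 0.36) = 306.
Non-print overhead = 306 × 2 = 612 s.
Altogether 8548.2 + 612 = 9160.2 s, i.e. 2.54 hours.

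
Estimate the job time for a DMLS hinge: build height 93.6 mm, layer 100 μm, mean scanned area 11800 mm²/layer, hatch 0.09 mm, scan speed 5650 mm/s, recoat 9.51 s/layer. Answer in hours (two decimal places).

8.51 hours

Layer count = ceil(93.6 / 0.1) = 936.
Per-layer scan distance = 11800 / 0.09, so 131111.1 mm.
Per-layer scan time = 131111.1 / 5650 = 23.2055 s.
Time per layer = 23.2055 + 9.51 = 32.7155 s.
Build time = 936 × 32.7155 = 30621.708 s = 8.51 hours.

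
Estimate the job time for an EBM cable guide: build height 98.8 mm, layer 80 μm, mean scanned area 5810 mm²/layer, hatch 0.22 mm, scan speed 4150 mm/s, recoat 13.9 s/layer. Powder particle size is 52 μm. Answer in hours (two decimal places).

6.95 hours

Layers = ⌈98.8/0.08⌉ = 1235.
Hatch length per layer = 5810 / 0.22 = 26409.1 mm.
Scan time per layer: 26409.1 / 4150 → 6.3636 s.
Layer cycle = 6.3636 + 13.9 = 20.2636 s.
1235 layers × 20.2636 s/layer = 25025.546 s, i.e. 6.95 hours.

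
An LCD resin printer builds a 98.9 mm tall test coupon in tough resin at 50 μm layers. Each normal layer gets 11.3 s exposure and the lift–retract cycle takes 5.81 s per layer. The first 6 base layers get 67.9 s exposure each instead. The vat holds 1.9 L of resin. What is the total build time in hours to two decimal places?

9.50 hours

Layers = ⌈98.9/0.05⌉ = 1978.
Base layers: 6 × (67.9 + 5.81) → 442.26 s.
Regular layers = 1972 × (11.3 + 5.81), so 33740.92 s.
Sum: 442.26 + 33740.92 = 34183.18 s → 9.50 hours.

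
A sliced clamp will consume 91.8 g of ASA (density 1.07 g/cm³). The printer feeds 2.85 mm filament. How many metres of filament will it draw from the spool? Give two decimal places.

13.45 m

Volume = 91.8 g / 1.07 g·cm⁻³ = 85.7944 cm³ = 85794.4 mm³.
Cross-section of 2.85 mm filament: π·(2.85/2)² = 6.3794 mm².
L = V/A = 85794.4/6.3794 = 13448.66 mm → 13.45 m.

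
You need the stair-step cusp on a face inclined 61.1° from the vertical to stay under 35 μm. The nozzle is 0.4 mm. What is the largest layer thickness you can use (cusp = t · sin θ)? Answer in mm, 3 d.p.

0.040 mm

Layer height = cusp / sin(61.1°) = 0.035 / 0.8755 = 0.040 mm.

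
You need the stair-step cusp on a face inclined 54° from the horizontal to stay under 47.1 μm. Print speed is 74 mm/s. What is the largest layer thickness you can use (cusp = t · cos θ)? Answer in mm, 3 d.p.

t = h_c / cos θ = 0.0471 / 0.5878 = 0.080 mm.

0.080 mm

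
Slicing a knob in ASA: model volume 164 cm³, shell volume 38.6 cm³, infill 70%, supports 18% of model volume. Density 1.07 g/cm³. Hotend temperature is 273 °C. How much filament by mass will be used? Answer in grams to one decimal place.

Infill region = 164 − 38.6, so 125.4 cm³.
Infill deposited: 0.70 × 125.4 → 87.78 cm³.
Support = 0.18 × 164, so 29.52 cm³.
Total printed volume = 38.6 + 87.78 + 29.52, so 155.9 cm³.
Mass: 155.9 × 1.07 → 166.813 g.

166.8 g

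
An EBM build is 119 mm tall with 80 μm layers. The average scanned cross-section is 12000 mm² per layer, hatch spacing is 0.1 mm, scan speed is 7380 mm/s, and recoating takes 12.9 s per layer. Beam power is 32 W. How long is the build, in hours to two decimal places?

Number of layers: 119 / 0.08 → 1488 (rounded up).
Hatch length per layer = 12000 / 0.1, so 120000 mm.
Scan time per layer = 120000 / 7380, so 16.2602 s.
Per-layer time = 16.2602 + 12.9, so 29.1602 s.
Total: 1488 × 29.1602 s = 43390.3776 s → 12.05 hours.

12.05 hours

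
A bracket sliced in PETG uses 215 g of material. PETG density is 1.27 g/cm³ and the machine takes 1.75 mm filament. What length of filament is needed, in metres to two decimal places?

70.38 m

Volume = 215 g / 1.27 g·cm⁻³ = 169.2913 cm³ = 169291.3 mm³.
Filament cross-section = π × (1.75/2)² = 2.4053 mm².
Length = 169291.3 / 2.4053 = 70382.61 mm = 70.38 m.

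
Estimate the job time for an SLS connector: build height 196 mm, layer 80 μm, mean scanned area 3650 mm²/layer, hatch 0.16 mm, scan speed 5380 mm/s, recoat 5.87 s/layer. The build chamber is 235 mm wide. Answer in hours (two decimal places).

6.88 hours

Layer count = ceil(196 / 0.08) = 2450.
Hatch length per layer = 3650 / 0.16 = 22812.5 mm.
Per-layer scan time = 22812.5 / 5380 = 4.2402 s.
Layer cycle = 4.2402 + 5.87, so 10.1102 s.
Build time = 2450 × 10.1102 = 24769.99 s = 6.88 hours.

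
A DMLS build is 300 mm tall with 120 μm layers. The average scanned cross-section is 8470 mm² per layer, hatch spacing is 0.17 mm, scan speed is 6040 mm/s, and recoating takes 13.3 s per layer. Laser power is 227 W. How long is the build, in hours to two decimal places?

Layers = ⌈300/0.12⌉ = 2500.
Hatch length per layer = 8470 / 0.17, so 49823.5 mm.
Scan time per layer = 49823.5 / 6040 = 8.2489 s.
Layer cycle: 8.2489 + 13.3 → 21.5489 s.
Build time = 2500 × 21.5489 = 53872.25 s = 14.96 hours.

14.96 hours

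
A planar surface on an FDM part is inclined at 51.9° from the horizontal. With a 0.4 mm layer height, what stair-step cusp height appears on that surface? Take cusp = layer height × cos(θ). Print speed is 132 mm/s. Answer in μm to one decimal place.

246.8 μm

cos(51.9°) = 0.6170, so cusp = 0.4 × 0.6170 = 0.2468 mm → 246.8 μm.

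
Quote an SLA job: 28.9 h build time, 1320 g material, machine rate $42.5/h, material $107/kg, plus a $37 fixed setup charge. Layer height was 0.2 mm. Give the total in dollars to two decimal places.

$1406.49

Machine-time cost: 42.5 × 28.9 → $1228.25.
Material cost = 107 × 1320/1000 = $141.24.
Total = 1228.25 + 141.24 + 37 = $1406.49.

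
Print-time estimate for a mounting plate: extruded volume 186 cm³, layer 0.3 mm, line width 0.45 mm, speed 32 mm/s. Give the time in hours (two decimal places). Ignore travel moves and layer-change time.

11.96 hours

Bead cross-section: 0.3 × 0.45 → 0.135 mm².
Path length: 186000 mm³ / 0.135 mm² → 1377777.8 mm.
Extrusion time: 1377777.8 / 32 → 43055.6 s.
43055.6 s = 11.96 hours.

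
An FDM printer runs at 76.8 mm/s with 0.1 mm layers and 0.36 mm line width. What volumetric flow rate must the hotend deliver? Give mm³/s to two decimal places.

A = 0.1 × 0.36, so 0.036 mm².
Volumetric flow = 76.8 × 0.036 = 2.76 mm³/s.

2.76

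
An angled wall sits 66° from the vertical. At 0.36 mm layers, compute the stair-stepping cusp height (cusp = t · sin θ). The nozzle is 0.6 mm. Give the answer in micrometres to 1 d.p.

Cusp = layer height × sin(66°) = 0.36 × 0.9135 = 0.32886 mm = 328.9 μm.

328.9 μm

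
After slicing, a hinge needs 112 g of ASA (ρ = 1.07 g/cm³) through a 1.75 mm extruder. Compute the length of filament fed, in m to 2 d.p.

43.52 m

Volume = 112 g / 1.07 g·cm⁻³ = 104.6729 cm³ = 104672.9 mm³.
Filament cross-section = π × (1.75/2)² = 2.4053 mm².
Length = 104672.9 / 2.4053 = 43517.61 mm = 43.52 m.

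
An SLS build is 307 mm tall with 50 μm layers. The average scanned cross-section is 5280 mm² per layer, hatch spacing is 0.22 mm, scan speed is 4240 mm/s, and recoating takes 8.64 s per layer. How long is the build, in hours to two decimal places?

24.39 hours

Layers = ⌈307/0.05⌉ = 6140.
Scan path per layer = 5280 / 0.22, so 24000 mm.
Per-layer scan time = 24000 / 4240 = 5.6604 s.
Time per layer = 5.6604 + 8.64 = 14.3004 s.
Build time = 6140 × 14.3004 = 87804.456 s = 24.39 hours.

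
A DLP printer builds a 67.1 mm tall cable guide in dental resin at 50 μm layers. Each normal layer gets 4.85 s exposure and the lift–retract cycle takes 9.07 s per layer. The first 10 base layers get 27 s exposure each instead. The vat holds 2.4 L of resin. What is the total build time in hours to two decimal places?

5.25 hours

Layer count = ceil(67.1 / 0.05) = 1342.
Base layers = 10 × (27 + 9.07), so 360.7 s.
Remaining layers = 1332 × (4.85 + 9.07), so 18541.44 s.
Total = 360.7 + 18541.44 = 18902.14 s = 5.25 hours.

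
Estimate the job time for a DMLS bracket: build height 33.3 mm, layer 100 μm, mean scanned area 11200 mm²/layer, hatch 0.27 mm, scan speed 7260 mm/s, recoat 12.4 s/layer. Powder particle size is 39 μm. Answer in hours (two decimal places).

1.68 hours

Layer count = ceil(33.3 / 0.1) = 333.
Scan path per layer: 11200 / 0.27 → 41481.5 mm.
Per-layer scan time = 41481.5 / 7260, so 5.7137 s.
Time per layer = 5.7137 + 12.4 = 18.1137 s.
Total: 333 × 18.1137 s = 6031.8621 s → 1.68 hours.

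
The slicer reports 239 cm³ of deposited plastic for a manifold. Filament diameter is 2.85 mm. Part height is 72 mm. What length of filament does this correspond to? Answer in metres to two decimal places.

A = π r² = π × 1.425² = 6.3794 mm².
L = 239000 mm³ / 6.3794 mm² = 37464.34 mm, i.e. 37.46 m.

37.46 m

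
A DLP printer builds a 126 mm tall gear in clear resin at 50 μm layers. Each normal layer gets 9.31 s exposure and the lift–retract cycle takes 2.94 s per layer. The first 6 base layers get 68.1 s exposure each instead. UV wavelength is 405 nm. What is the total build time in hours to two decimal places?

8.67 hours

Layers = ⌈126/0.05⌉ = 2520.
Bottom layers = 6 × (68.1 + 2.94), so 426.24 s.
Normal layers = 2514 × (9.31 + 2.94), so 30796.5 s.
Total = 426.24 + 30796.5 = 31222.74 s = 8.67 hours.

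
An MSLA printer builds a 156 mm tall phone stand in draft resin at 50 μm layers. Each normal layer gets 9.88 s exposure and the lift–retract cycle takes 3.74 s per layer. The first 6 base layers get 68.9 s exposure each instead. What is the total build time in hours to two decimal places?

Number of layers: 156 / 0.05 → 3120 (rounded up).
Burn-in layers = 6 × (68.9 + 3.74), so 435.84 s.
Remaining layers = 3114 × (9.88 + 3.74) = 42412.68 s.
Total = 435.84 + 42412.68 = 42848.52 s = 11.90 hours.

11.90 hours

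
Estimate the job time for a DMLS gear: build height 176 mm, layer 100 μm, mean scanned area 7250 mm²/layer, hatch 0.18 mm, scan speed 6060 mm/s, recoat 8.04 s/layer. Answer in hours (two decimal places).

7.18 hours

Number of layers: 176 / 0.1 → 1760 (rounded up).
Hatch length per layer: 7250 / 0.18 → 40277.8 mm.
Scan time per layer = 40277.8 / 6060, so 6.6465 s.
Time per layer: 6.6465 + 8.04 → 14.6865 s.
Build time = 1760 × 14.6865 = 25848.24 s = 7.18 hours.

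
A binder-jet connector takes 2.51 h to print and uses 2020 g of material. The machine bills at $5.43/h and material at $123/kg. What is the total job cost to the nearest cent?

$262.09

Machine-time cost = 5.43 × 2.51, so $13.6293.
Material cost = 123 × 2020/1000, so $248.46.
Total = 13.6293 + 248.46 = 262.0893 ≈ $262.09.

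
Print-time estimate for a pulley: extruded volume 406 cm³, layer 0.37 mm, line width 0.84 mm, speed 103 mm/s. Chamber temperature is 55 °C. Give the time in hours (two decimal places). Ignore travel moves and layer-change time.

3.52 hours

Line area = 0.37 × 0.84 = 0.3108 mm².
Toolpath length = 406 cm³ / 0.3108 mm² = 406000 / 0.3108 = 1306306.3 mm.
Time extruding = 1306306.3 / 103 = 12682.6 s.
Converting: 12682.6 s = 3.52 hours.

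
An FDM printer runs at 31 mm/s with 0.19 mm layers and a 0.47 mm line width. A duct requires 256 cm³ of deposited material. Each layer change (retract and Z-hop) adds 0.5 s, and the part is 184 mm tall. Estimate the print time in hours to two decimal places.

Bead cross-section: 0.19 × 0.47 → 0.0893 mm².
Total extruded path = 256000/0.0893 = 2866741.3 mm.
Print-move time = 2866741.3 / 31, so 92475.5 s.
Layer count = ceil(184 / 0.19) = 969.
Non-print overhead: 969 × 0.5 → 484.5 s.
Altogether 92475.5 + 484.5 = 92960 s, i.e. 25.82 hours.

25.82 hours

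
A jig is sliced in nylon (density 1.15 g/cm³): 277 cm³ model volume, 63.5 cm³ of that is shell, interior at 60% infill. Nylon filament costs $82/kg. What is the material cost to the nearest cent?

$18.07

Infill region = 277 − 63.5 = 213.5 cm³.
Deposited infill = 0.60 × 213.5, so 128.1 cm³.
Deposited volume = 63.5 + 128.1, so 191.6 cm³.
Mass: 191.6 × 1.15 → 220.34 g.
Cost = 220.34 g / 1000 × $82/kg = $18.07.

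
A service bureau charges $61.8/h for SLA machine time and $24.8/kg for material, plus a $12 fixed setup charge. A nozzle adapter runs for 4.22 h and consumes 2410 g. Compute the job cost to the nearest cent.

$332.56

Machine cost: 61.8 × 4.22 → $260.796.
Material charge = 24.8 × 2410/1000 = $59.768.
Adding setup: 260.796 + 59.768 + 12 → 332.564 ≈ $332.56.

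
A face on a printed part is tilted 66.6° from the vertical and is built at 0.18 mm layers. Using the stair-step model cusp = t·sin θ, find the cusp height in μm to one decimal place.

Cusp = layer height × sin(66.6°) = 0.18 × 0.9178 = 0.165204 mm = 165.2 μm.

165.2 μm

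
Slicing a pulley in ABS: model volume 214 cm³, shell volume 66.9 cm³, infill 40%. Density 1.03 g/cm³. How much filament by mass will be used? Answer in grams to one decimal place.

Interior volume = 214 − 66.9, so 147.1 cm³.
Infill volume: 0.40 × 147.1 → 58.84 cm³.
Total extruded: 66.9 + 58.84 → 125.74 cm³.
Mass = 125.74 × 1.03, so 129.5122 g.

129.5 g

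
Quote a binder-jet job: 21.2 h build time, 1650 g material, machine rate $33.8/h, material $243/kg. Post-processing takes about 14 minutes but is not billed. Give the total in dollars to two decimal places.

Time charge: 33.8 × 21.2 → $716.56.
Material cost = 243 × 1650/1000 = $400.95.
Job cost: 716.56 + 400.95 = $1117.51.

$1117.51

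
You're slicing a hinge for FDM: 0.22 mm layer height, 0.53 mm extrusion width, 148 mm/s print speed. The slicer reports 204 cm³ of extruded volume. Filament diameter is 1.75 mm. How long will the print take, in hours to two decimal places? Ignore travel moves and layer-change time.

3.28 hours

Bead cross-section = 0.22 × 0.53 = 0.1166 mm².
Toolpath length = 204 cm³ / 0.1166 mm² = 204000 / 0.1166 = 1749571.2 mm.
Print-move time = 1749571.2 / 148, so 11821.4 s.
In the requested units: 11821.4 s = 3.28 hours.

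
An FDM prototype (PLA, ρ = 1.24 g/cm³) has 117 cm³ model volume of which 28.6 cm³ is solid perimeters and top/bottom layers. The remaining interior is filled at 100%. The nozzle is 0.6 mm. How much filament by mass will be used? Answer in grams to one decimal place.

Volume inside the shell = 117 − 28.6 = 88.4 cm³.
Infill volume = 1.00 × 88.4 = 88.4 cm³.
Deposited volume: 28.6 + 88.4 → 117 cm³.
Mass: 117 × 1.24 → 145.08 g.

145.1 g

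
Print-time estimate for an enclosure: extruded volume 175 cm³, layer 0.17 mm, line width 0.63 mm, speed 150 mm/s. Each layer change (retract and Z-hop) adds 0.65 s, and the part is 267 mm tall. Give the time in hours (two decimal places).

3.31 hours

Bead cross-section: 0.17 × 0.63 → 0.1071 mm².
Path length: 175000 mm³ / 0.1071 mm² → 1633986.9 mm.
Print-move time = 1633986.9 / 150 = 10893.2 s.
Layers = ⌈267/0.17⌉ = 1571.
Layer-change overhead = 1571 × 0.65, so 1021.15 s.
Altogether 10893.2 + 1021.15 = 11914.35 s, i.e. 3.31 hours.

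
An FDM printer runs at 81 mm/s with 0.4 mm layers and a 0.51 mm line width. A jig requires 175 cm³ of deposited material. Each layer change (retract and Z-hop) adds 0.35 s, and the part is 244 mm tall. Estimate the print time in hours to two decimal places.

Bead cross-section = 0.4 × 0.51, so 0.204 mm².
Toolpath length = 175 cm³ / 0.204 mm² = 175000 / 0.204 = 857843.1 mm.
Time extruding = 857843.1 / 81, so 10590.7 s.
Layers = ⌈244/0.4⌉ = 610.
Non-print overhead = 610 × 0.35, so 213.5 s.
Total = 10590.7 + 213.5 = 10804.2 s = 3.00 hours.

3.00 hours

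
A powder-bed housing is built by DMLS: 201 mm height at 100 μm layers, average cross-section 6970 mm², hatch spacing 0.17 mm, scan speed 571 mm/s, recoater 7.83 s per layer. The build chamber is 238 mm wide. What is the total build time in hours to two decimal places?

Layers = ⌈201/0.1⌉ = 2010.
Per-layer scan distance: 6970 / 0.17 → 41000 mm.
Per-layer scan time = 41000 / 571, so 71.8039 s.
Layer cycle = 71.8039 + 7.83 = 79.6339 s.
Build time = 2010 × 79.6339 = 160064.139 s = 44.46 hours.

44.46 hours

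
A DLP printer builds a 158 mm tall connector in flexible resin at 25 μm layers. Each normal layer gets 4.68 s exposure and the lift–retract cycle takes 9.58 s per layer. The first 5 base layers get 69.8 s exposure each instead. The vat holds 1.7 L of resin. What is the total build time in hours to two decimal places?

25.12 hours

Layers = ⌈158/0.025⌉ = 6320.
Base layers = 5 × (69.8 + 9.58) = 396.9 s.
Remaining layers = 6315 × (4.68 + 9.58), so 90051.9 s.
Total = 396.9 + 90051.9 = 90448.8 s = 25.12 hours.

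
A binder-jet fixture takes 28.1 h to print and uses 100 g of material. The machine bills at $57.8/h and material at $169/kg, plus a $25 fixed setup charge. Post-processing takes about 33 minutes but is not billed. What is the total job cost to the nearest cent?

$1666.08

Time charge = 57.8 × 28.1, so $1624.18.
Feedstock cost: 169 × 100/1000 → $16.90.
Adding setup: 1624.18 + 16.90 + 25 → $1666.08.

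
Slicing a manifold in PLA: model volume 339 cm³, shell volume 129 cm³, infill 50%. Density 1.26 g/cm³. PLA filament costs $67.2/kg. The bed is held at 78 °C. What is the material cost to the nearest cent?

$19.81

Interior volume = 339 − 129, so 210 cm³.
Infill volume = 0.50 × 210, so 105 cm³.
Total extruded: 129 + 105 → 234 cm³.
Mass = 234 × 1.26 = 294.84 g.
Cost = 294.84 g / 1000 × $67.2/kg = $19.81.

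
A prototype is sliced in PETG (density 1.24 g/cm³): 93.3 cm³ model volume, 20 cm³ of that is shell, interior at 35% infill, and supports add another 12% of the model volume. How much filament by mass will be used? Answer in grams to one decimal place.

Infill region: 93.3 − 20 → 73.3 cm³.
Deposited infill: 0.35 × 73.3 → 25.655 cm³.
Support = 0.12 × 93.3 = 11.196 cm³.
Deposited volume: 20 + 25.655 + 11.196 → 56.851 cm³.
Mass: 56.851 × 1.24 → 70.49524 g.

70.5 g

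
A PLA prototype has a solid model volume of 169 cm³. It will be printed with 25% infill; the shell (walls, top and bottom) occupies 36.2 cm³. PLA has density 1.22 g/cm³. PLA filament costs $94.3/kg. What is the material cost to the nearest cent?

Interior volume = 169 − 36.2, so 132.8 cm³.
Deposited infill = 0.25 × 132.8, so 33.2 cm³.
Total extruded = 36.2 + 33.2, so 69.4 cm³.
Mass = 69.4 × 1.22 = 84.668 g.
At $94.3/kg: 84.668/1000 × 94.3 = $7.98.

$7.98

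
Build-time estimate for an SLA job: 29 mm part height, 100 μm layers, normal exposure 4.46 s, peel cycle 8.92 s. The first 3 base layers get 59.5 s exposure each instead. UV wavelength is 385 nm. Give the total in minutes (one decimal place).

67.4 minutes

Layers = ⌈29/0.1⌉ = 290.
Base layers = 3 × (59.5 + 8.92), so 205.26 s.
Normal layers: 287 × (4.46 + 8.92) → 3840.06 s.
Total = 205.26 + 3840.06 = 4045.32 s = 67.4 minutes.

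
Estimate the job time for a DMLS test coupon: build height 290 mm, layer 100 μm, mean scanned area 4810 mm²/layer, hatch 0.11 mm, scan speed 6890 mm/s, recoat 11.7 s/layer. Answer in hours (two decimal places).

Number of layers: 290 / 0.1 → 2900 (rounded up).
Scan path per layer = 4810 / 0.11 = 43727.3 mm.
Scan time per layer: 43727.3 / 6890 → 6.3465 s.
Layer cycle: 6.3465 + 11.7 → 18.0465 s.
2900 layers × 18.0465 s/layer = 52334.85 s, i.e. 14.54 hours.

14.54 hours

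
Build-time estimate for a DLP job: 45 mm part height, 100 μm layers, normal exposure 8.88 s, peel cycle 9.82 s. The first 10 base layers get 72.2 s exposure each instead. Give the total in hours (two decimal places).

2.51 hours

Layers = ⌈45/0.1⌉ = 450.
Burn-in layers: 10 × (72.2 + 9.82) → 820.2 s.
Normal layers = 440 × (8.88 + 9.82) = 8228 s.
Sum: 820.2 + 8228 = 9048.2 s → 2.51 hours.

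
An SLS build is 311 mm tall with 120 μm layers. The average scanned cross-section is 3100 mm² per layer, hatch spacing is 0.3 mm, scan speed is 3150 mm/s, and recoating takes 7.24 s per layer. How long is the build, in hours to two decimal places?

7.57 hours

Number of layers: 311 / 0.12 → 2592 (rounded up).
Per-layer scan distance = 3100 / 0.3, so 10333.3 mm.
Per-layer scan time = 10333.3 / 3150, so 3.2804 s.
Layer cycle = 3.2804 + 7.24 = 10.5204 s.
Total: 2592 × 10.5204 s = 27268.8768 s → 7.57 hours.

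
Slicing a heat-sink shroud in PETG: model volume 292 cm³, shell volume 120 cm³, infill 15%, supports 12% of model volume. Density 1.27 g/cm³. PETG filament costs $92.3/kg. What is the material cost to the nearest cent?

Volume inside the shell: 292 − 120 → 172 cm³.
Deposited infill: 0.15 × 172 → 25.8 cm³.
Support = 0.12 × 292, so 35.04 cm³.
Deposited volume = 120 + 25.8 + 35.04 = 180.84 cm³.
Mass = 180.84 × 1.27 = 229.6668 g.
Cost = 229.6668 g / 1000 × $92.3/kg = $21.20.

$21.20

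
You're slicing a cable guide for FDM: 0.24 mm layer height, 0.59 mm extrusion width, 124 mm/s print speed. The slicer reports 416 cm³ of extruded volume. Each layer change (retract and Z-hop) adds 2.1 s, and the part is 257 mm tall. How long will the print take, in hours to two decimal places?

Bead cross-section = 0.24 × 0.59, so 0.1416 mm².
Total extruded path = 416000/0.1416 = 2937853.1 mm.
Extrusion time = 2937853.1 / 124, so 23692.4 s.
Layers = ⌈257/0.24⌉ = 1071.
Layer-change overhead: 1071 × 2.1 → 2249.1 s.
Altogether 23692.4 + 2249.1 = 25941.5 s, i.e. 7.21 hours.

7.21 hours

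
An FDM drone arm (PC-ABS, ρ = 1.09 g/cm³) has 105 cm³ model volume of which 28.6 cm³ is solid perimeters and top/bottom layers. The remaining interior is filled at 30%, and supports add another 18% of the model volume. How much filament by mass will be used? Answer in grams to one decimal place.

Volume inside the shell: 105 − 28.6 → 76.4 cm³.
Deposited infill = 0.30 × 76.4 = 22.92 cm³.
Support = 0.18 × 105, so 18.9 cm³.
Total printed volume = 28.6 + 22.92 + 18.9, so 70.42 cm³.
Mass = 70.42 × 1.09 = 76.7578 g.

76.8 g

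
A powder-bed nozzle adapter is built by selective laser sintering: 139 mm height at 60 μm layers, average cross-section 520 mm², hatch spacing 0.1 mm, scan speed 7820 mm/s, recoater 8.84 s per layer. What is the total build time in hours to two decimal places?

6.12 hours

Layer count = ceil(139 / 0.06) = 2317.
Hatch length per layer = 520 / 0.1, so 5200 mm.
Scan time per layer = 5200 / 7820 = 0.665 s.
Per-layer time: 0.665 + 8.84 → 9.505 s.
2317 layers × 9.505 s/layer = 22023.085 s, i.e. 6.12 hours.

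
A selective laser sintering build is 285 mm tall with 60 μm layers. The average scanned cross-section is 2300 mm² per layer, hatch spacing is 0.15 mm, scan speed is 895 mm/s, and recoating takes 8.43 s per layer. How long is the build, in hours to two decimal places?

33.73 hours

Layers = ⌈285/0.06⌉ = 4750.
Per-layer scan distance: 2300 / 0.15 → 15333.3 mm.
Laser time per layer = 15333.3 / 895, so 17.1322 s.
Layer cycle: 17.1322 + 8.43 → 25.5622 s.
Build time = 4750 × 25.5622 = 121420.45 s = 33.73 hours.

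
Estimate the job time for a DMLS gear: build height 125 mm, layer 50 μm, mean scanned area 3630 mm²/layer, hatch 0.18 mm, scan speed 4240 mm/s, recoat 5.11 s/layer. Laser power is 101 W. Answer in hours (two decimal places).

6.85 hours

Number of layers: 125 / 0.05 → 2500 (rounded up).
Per-layer scan distance = 3630 / 0.18, so 20166.7 mm.
Per-layer scan time: 20166.7 / 4240 → 4.7563 s.
Time per layer = 4.7563 + 5.11, so 9.8663 s.
Total: 2500 × 9.8663 s = 24665.75 s → 6.85 hours.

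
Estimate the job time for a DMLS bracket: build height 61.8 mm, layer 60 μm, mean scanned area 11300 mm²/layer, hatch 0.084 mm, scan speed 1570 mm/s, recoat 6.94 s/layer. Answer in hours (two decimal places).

Number of layers: 61.8 / 0.06 → 1030 (rounded up).
Scan path per layer: 11300 / 0.084 → 134523.8 mm.
Scan time per layer: 134523.8 / 1570 → 85.6839 s.
Per-layer time: 85.6839 + 6.94 → 92.6239 s.
Total: 1030 × 92.6239 s = 95402.617 s → 26.50 hours.

26.50 hours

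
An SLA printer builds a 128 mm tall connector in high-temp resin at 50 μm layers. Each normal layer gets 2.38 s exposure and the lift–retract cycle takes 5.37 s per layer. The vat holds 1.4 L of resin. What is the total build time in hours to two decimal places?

5.51 hours

Layer count = ceil(128 / 0.05) = 2560.
Per-layer time = 2.38 + 5.37, so 7.75 s.
Build time: 2560 × 7.75 s = 19840 s, i.e. 5.51 hours.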